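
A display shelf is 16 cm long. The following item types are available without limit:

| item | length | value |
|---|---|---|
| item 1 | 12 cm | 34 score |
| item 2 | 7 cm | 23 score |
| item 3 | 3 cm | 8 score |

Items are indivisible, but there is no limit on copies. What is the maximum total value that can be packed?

Best value-per-unit is item 2 at 23/7; filling with it alone gives 2×23 = 46.
Optimal mix: 1×item 2 + 3×item 3 → length 16, value 47.

47 score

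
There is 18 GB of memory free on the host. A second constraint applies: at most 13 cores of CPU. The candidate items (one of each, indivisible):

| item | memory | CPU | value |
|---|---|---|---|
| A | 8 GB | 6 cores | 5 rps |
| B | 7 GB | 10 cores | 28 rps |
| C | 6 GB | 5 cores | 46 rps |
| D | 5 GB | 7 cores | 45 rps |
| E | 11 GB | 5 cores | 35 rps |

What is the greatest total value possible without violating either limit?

91 rps

Feasible sets respecting both limits:
- C+D: memory 11, CPU 12, value 91
- C+E: memory 17, CPU 10, value 81
- D+E: memory 16, CPU 12, value 80
- A+C: memory 14, CPU 11, value 51
Best: 91 rps.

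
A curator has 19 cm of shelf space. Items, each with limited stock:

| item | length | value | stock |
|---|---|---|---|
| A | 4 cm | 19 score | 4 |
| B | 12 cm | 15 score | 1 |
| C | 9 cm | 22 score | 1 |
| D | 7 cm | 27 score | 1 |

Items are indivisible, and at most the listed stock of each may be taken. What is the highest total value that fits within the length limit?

Best selections within length 19 and stock limits:
- 3×A + 1×D: length 19, value 84
- 4×A: length 16, value 76
- 2×A + 1×D: length 15, value 65
Best: 84 score.

84 score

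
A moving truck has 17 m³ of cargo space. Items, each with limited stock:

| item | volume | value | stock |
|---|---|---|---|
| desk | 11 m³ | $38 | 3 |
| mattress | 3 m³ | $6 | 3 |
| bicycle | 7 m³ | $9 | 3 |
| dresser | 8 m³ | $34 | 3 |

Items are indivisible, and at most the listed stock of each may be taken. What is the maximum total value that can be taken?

$68

Top feasible selections:
- 2×dresser: volume 16, value 68
- 3×mattress + 1×dresser: volume 17, value 52
- 1×desk + 2×mattress: volume 17, value 50
- 2×mattress + 1×dresser: volume 14, value 46
Best: $68.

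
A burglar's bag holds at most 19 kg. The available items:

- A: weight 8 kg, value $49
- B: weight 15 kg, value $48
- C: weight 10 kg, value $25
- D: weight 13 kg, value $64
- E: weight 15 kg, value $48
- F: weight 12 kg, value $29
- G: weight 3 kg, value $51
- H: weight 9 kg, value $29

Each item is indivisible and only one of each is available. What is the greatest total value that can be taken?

$115

Check high-value combinations within 19 kg:
- D+G: weight 13+3=16, value 64+51=115
- A+G: weight 8+3=11, value 49+51=100
- B+G: weight 15+3=18, value 48+51=99
Best: $115.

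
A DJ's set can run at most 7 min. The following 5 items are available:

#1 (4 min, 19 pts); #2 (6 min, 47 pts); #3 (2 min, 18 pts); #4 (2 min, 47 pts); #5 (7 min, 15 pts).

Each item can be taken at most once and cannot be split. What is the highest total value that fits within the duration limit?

66 pts

Check high-value combinations within 7 min:
- #1+#4: duration 4+2=6, value 19+47=66
- #3+#4: duration 2+2=4, value 18+47=65
- #4: duration 2, value 47
- #2: duration 6, value 47
Best: 66 pts.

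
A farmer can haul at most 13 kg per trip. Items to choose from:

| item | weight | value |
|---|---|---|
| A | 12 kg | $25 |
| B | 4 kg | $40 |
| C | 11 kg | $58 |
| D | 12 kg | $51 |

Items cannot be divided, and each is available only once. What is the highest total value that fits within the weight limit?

Check high-value combinations within 13 kg:
- C: weight 11, value 58
- D: weight 12, value 51
- B: weight 4, value 40
- A: weight 12, value 25
Best: $58.

$58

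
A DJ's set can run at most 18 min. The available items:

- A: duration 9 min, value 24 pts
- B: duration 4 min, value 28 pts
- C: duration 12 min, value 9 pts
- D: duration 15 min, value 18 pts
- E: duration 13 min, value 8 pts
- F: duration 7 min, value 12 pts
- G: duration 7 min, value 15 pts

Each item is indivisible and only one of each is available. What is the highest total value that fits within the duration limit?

Check high-value combinations within 18 min:
- B+F+G: duration 4+7+7=18, value 28+12+15=55
- A+B: duration 9+4=13, value 24+28=52
- B+G: duration 4+7=11, value 28+15=43
- B+F: duration 4+7=11, value 28+12=40
- A+G: duration 9+7=16, value 24+15=39
Best: 55 pts.

55 pts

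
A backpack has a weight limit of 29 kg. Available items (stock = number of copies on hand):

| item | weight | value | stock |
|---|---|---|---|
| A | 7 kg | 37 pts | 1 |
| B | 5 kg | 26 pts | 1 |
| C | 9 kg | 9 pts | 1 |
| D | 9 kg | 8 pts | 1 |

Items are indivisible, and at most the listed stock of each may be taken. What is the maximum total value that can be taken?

Best selections within weight 29 and stock limits:
- 1×A + 1×B + 1×C: weight 21, value 72
- 1×A + 1×B + 1×D: weight 21, value 71
Best: 72 pts.

72 pts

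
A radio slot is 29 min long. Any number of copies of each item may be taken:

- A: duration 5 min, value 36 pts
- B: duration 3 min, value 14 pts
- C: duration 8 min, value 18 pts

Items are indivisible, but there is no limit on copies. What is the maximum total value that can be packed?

Best value-per-unit is A at 36/5; filling with it alone gives 5×36 = 180.
Optimal mix: 5×A + 1×B → duration 28, value 194.

194 pts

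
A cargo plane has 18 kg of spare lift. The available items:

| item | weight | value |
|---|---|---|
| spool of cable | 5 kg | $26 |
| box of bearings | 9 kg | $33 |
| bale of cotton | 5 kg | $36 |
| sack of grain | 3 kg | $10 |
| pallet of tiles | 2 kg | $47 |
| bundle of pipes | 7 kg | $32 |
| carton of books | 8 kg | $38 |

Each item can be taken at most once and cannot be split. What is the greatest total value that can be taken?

$131

Check high-value combinations within 18 kg:
- bale of cotton+sack of grain+pallet of tiles+carton of books: weight 5+3+2+8=18, value 36+10+47+38=131
- bale of cotton+sack of grain+pallet of tiles+bundle of pipes: weight 5+3+2+7=17, value 36+10+47+32=125
- bale of cotton+pallet of tiles+carton of books: weight 5+2+8=15, value 36+47+38=121
- spool of cable+sack of grain+pallet of tiles+carton of books: weight 5+3+2+8=18, value 26+10+47+38=121
Best: $131.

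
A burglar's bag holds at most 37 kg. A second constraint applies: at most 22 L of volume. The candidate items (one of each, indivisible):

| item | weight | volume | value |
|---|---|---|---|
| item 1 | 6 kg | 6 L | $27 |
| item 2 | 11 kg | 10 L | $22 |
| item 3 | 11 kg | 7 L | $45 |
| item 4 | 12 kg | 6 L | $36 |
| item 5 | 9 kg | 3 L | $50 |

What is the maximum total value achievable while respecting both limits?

Feasible sets respecting both limits:
- item 3+item 4+item 5: weight 32, volume 16, value 131
- item 1+item 3+item 5: weight 26, volume 16, value 122
- item 2+item 3+item 5: weight 31, volume 20, value 117
- item 1+item 4+item 5: weight 27, volume 15, value 113
Best: $131.

$131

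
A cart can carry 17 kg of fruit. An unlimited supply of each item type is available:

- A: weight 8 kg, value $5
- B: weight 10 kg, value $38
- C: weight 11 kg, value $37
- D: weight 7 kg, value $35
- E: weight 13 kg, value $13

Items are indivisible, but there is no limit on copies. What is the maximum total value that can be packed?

$73

Best value-per-unit is D at 35/7; filling with it alone gives 2×35 = 70.
Optimal mix: 1×B + 1×D → weight 17, value 73.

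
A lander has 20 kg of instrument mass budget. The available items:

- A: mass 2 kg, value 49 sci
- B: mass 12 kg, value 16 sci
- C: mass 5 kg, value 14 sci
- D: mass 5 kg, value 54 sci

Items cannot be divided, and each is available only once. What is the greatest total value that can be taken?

Check high-value combinations within 20 kg:
- A+B+D: mass 2+12+5=19, value 49+16+54=119
- A+C+D: mass 2+5+5=12, value 49+14+54=117
- A+D: mass 2+5=7, value 49+54=103
- A+B+C: mass 2+12+5=19, value 49+16+14=79
Best: 119 sci.

119 sci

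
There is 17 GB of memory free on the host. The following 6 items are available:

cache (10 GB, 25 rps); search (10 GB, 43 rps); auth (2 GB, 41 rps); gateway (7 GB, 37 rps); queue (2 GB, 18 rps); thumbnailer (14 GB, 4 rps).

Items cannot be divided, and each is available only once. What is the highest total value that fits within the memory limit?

Check high-value combinations within 17 GB:
- search+auth+queue: memory 10+2+2=14, value 43+41+18=102
- auth+gateway+queue: memory 2+7+2=11, value 41+37+18=96
- search+auth: memory 10+2=12, value 43+41=84
- cache+auth+queue: memory 10+2+2=14, value 25+41+18=84
- search+gateway: memory 10+7=17, value 43+37=80
Best: 102 rps.

102 rps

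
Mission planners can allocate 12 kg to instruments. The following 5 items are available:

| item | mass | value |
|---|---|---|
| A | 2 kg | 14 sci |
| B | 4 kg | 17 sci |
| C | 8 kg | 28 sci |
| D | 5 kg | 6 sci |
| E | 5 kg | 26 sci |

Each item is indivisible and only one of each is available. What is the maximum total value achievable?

57 sci

Check high-value combinations within 12 kg:
- A+B+E: mass 2+4+5=11, value 14+17+26=57
- A+D+E: mass 2+5+5=12, value 14+6+26=46
- B+C: mass 4+8=12, value 17+28=45
Best: 57 sci.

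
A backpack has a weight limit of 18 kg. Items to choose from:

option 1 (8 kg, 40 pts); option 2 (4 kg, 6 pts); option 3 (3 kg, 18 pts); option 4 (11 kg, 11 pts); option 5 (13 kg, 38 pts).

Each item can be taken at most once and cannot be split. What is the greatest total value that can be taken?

64 pts

Check high-value combinations within 18 kg:
- option 1+option 2+option 3: weight 8+4+3=15, value 40+6+18=64
- option 1+option 3: weight 8+3=11, value 40+18=58
- option 3+option 5: weight 3+13=16, value 18+38=56
- option 1+option 2: weight 8+4=12, value 40+6=46
Best: 64 pts.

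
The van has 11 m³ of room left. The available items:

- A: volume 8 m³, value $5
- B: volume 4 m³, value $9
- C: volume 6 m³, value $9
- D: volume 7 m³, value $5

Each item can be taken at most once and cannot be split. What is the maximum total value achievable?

$18

Check high-value combinations within 11 m³:
- B+C: volume 4+6=10, value 9+9=18
- B+D: volume 4+7=11, value 9+5=14
- B: volume 4, value 9
Best: $18.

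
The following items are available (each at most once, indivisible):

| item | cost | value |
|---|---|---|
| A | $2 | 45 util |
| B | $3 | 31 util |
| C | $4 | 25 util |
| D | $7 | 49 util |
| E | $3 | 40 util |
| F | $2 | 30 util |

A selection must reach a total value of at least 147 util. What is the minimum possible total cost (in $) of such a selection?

Subsets with value ≥ 147, sorted by total cost:
- A+B+C+E+F: cost 14, value 171
- A+D+E+F: cost 14, value 164
Minimum cost: 14 $.

14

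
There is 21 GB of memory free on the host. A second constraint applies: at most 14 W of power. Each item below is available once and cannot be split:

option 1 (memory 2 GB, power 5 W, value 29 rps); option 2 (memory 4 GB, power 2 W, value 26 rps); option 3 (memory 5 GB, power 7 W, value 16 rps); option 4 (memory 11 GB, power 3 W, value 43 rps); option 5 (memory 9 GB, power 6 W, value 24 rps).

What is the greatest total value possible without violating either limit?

Feasible sets respecting both limits:
- option 1+option 2+option 4: memory 17, power 10, value 98
- option 2+option 3+option 4: memory 20, power 12, value 85
- option 1+option 2+option 5: memory 15, power 13, value 79
Best: 98 rps.

98 rps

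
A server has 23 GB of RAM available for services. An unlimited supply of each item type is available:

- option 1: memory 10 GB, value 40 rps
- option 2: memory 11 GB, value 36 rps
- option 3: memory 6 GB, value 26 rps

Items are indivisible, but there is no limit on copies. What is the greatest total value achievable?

Best value-per-unit is option 3 at 26/6; filling with it alone gives 3×26 = 78.
Optimal mix: 1×option 1 + 2×option 3 → memory 22, value 92.

92 rps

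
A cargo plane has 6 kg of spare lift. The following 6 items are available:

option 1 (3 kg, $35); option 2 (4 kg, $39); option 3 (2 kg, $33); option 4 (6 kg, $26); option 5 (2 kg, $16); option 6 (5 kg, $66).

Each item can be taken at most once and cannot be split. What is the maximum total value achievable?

$72

Check high-value combinations within 6 kg:
- option 2+option 3: weight 4+2=6, value 39+33=72
- option 1+option 3: weight 3+2=5, value 35+33=68
- option 6: weight 5, value 66
- option 2+option 5: weight 4+2=6, value 39+16=55
- option 1+option 5: weight 3+2=5, value 35+16=51
Best: $72.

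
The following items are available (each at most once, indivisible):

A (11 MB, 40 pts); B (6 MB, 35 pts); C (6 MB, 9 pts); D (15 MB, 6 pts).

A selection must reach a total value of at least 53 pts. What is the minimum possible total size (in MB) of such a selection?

Subsets with value ≥ 53, sorted by total size:
- A+B: size 17, value 75
- A+B+C: size 23, value 84
- A+B+D: size 32, value 81
- A+C+D: size 32, value 55
Minimum size: 17 MB.

17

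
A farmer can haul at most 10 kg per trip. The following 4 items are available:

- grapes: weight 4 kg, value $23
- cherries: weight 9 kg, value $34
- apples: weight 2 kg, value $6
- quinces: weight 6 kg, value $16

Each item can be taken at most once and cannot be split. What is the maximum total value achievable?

Check high-value combinations within 10 kg:
- grapes+quinces: weight 4+6=10, value 23+16=39
- cherries: weight 9, value 34
- grapes+apples: weight 4+2=6, value 23+6=29
- grapes: weight 4, value 23
Best: $39.

$39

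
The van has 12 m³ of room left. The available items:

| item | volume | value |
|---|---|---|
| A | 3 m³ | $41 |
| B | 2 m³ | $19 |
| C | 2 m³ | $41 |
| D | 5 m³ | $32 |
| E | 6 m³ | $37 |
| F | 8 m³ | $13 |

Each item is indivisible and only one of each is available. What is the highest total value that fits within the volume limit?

Check high-value combinations within 12 m³:
- A+B+C+D: volume 3+2+2+5=12, value 41+19+41+32=133
- A+C+E: volume 3+2+6=11, value 41+41+37=119
- A+C+D: volume 3+2+5=10, value 41+41+32=114
Best: $133.

$133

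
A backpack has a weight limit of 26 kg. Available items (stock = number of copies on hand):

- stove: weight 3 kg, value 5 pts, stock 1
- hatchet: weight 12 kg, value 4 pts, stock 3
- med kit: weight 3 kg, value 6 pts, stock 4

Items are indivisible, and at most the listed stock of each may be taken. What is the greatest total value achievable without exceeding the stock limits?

29 pts

Best selections within weight 26 and stock limits:
- 1×stove + 4×med kit: weight 15, value 29
- 1×hatchet + 4×med kit: weight 24, value 28
- 1×stove + 1×hatchet + 3×med kit: weight 24, value 27
Best: 29 pts.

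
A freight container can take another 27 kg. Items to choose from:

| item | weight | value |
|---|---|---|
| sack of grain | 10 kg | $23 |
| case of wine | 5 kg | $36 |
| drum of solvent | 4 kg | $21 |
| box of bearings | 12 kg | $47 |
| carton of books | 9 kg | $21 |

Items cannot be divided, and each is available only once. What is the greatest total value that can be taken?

Check high-value combinations within 27 kg:
- sack of grain+case of wine+box of bearings: weight 10+5+12=27, value 23+36+47=106
- case of wine+drum of solvent+box of bearings: weight 5+4+12=21, value 36+21+47=104
- case of wine+box of bearings+carton of books: weight 5+12+9=26, value 36+47+21=104
Best: $106.

$106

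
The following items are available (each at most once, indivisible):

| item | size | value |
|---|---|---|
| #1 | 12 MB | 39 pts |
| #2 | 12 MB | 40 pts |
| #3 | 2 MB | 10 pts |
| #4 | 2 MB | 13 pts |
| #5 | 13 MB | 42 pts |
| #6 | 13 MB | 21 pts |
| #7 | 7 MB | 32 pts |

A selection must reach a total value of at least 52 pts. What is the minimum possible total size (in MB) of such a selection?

Subsets with value ≥ 52, sorted by total size:
- #3+#4+#7: size 11, value 55
- #2+#4: size 14, value 53
Minimum size: 11 MB.

11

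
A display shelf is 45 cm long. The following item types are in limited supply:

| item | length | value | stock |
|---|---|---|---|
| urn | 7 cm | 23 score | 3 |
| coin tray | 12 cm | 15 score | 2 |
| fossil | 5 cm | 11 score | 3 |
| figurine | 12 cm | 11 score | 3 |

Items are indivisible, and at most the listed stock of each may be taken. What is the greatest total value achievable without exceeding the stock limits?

Top feasible selections:
- 3×urn + 1×coin tray + 2×fossil: length 43, value 106
- 3×urn + 3×fossil: length 36, value 102
- 3×urn + 2×fossil + 1×figurine: length 43, value 102
Best: 106 score.

106 score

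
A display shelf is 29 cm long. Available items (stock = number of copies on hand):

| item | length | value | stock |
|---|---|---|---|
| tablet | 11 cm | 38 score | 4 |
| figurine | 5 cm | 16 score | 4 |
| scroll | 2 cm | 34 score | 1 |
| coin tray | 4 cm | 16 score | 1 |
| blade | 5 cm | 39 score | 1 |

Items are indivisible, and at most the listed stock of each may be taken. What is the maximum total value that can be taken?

Best selections within length 29 and stock limits:
- 2×tablet + 1×scroll + 1×blade: length 29, value 149
- 1×tablet + 1×figurine + 1×scroll + 1×coin tray + 1×blade: length 27, value 143
Best: 149 score.

149 score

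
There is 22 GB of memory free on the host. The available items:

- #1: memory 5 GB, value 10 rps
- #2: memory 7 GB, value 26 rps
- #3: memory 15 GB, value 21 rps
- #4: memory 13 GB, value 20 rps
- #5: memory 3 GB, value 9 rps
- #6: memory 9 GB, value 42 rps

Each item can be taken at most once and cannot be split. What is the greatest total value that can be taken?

Check high-value combinations within 22 GB:
- #1+#2+#6: memory 5+7+9=21, value 10+26+42=78
- #2+#5+#6: memory 7+3+9=19, value 26+9+42=77
- #2+#6: memory 7+9=16, value 26+42=68
Best: 78 rps.

78 rps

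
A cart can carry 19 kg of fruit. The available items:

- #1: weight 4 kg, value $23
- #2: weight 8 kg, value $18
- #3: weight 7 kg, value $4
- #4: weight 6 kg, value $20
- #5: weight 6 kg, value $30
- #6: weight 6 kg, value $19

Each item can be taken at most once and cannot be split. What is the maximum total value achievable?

Check high-value combinations within 19 kg:
- #1+#4+#5: weight 4+6+6=16, value 23+20+30=73
- #1+#5+#6: weight 4+6+6=16, value 23+30+19=72
- #1+#2+#5: weight 4+8+6=18, value 23+18+30=71
- #4+#5+#6: weight 6+6+6=18, value 20+30+19=69
Best: $73.

$73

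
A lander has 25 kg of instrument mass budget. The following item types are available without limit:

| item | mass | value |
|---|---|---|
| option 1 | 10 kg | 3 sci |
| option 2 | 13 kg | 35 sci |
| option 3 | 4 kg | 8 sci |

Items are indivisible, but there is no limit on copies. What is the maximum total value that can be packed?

59 sci

Best value-per-unit is option 2 at 35/13; filling with it alone gives 1×35 = 35.
Optimal mix: 1×option 2 + 3×option 3 → mass 25, value 59.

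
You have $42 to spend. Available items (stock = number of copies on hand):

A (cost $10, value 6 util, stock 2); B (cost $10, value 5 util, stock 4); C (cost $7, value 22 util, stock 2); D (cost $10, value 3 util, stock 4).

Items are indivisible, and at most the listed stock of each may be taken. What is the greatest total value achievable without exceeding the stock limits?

Best selections within cost 42 and stock limits:
- 2×A + 2×C: cost 34, value 56
- 1×A + 1×B + 2×C: cost 34, value 55
- 2×B + 2×C: cost 34, value 54
Best: 56 util.

56 util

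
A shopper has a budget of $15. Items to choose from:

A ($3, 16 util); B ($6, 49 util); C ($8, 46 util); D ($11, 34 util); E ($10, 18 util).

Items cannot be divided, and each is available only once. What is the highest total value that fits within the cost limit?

95 util

Check high-value combinations within $15:
- B+C: cost 6+8=14, value 49+46=95
- A+B: cost 3+6=9, value 16+49=65
- A+C: cost 3+8=11, value 16+46=62
- A+D: cost 3+11=14, value 16+34=50
Best: 95 util.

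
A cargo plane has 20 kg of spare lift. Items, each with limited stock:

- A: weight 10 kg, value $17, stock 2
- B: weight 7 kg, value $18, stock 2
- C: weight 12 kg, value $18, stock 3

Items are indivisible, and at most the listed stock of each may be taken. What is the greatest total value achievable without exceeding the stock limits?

Best selections within weight 20 and stock limits:
- 2×B: weight 14, value 36
- 1×B + 1×C: weight 19, value 36
- 1×A + 1×B: weight 17, value 35
Best: $36.

$36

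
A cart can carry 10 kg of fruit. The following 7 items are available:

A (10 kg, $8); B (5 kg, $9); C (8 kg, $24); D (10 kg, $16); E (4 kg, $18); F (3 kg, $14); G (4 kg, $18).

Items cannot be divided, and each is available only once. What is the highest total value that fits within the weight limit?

Check high-value combinations within 10 kg:
- E+G: weight 4+4=8, value 18+18=36
- E+F: weight 4+3=7, value 18+14=32
- F+G: weight 3+4=7, value 14+18=32
Best: $36.

$36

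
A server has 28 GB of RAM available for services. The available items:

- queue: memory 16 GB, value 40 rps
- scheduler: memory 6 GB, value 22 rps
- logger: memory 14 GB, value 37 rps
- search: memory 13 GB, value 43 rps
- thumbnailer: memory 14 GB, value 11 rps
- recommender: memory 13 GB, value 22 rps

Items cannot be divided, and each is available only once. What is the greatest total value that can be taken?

Check high-value combinations within 28 GB:
- logger+search: memory 14+13=27, value 37+43=80
- scheduler+search: memory 6+13=19, value 22+43=65
- search+recommender: memory 13+13=26, value 43+22=65
Best: 80 rps.

80 rps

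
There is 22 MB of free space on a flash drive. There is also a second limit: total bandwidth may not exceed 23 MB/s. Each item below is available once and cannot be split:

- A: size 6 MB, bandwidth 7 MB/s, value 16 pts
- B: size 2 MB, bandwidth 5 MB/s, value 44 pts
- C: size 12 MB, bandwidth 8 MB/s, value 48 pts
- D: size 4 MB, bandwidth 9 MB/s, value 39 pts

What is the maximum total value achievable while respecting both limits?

131 pts

Feasible sets respecting both limits:
- B+C+D: size 18, bandwidth 22, value 131
- A+B+C: size 20, bandwidth 20, value 108
- A+B+D: size 12, bandwidth 21, value 99
- B+C: size 14, bandwidth 13, value 92
Best: 131 pts.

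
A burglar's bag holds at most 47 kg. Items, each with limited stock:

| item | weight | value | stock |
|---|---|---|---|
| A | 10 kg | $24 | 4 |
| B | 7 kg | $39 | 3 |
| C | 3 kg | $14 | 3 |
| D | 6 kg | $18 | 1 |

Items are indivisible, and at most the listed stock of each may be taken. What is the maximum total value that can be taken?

Top feasible selections:
- 1×A + 3×B + 3×C + 1×D: weight 46, value 201
- 2×A + 3×B + 2×C: weight 47, value 193
Best: $201.

$201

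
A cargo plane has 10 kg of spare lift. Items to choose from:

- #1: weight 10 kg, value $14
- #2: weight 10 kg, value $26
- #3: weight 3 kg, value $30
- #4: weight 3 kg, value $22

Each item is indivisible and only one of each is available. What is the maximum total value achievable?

$52

Check high-value combinations within 10 kg:
- #3+#4: weight 3+3=6, value 30+22=52
- #3: weight 3, value 30
- #2: weight 10, value 26
- #4: weight 3, value 22
- #1: weight 10, value 14
Best: $52.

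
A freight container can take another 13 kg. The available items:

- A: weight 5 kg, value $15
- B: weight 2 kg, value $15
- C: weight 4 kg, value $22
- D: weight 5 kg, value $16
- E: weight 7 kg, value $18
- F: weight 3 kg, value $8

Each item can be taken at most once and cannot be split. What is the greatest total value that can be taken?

Check high-value combinations within 13 kg:
- B+C+E: weight 2+4+7=13, value 15+22+18=55
- B+C+D: weight 2+4+5=11, value 15+22+16=53
- A+B+C: weight 5+2+4=11, value 15+15+22=52
Best: $55.

$55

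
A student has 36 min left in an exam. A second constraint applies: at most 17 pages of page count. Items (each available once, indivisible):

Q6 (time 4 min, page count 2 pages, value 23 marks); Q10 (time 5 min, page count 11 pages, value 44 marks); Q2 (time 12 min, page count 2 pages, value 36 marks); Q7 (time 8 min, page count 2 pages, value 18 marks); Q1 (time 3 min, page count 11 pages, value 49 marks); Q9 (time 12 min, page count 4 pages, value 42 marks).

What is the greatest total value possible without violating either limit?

Feasible sets respecting both limits:
- Q2+Q1+Q9: time 27, page count 17, value 127
- Q6+Q2+Q7+Q1: time 27, page count 17, value 126
- Q10+Q2+Q9: time 29, page count 17, value 122
- Q6+Q10+Q2+Q7: time 29, page count 17, value 121
Best: 127 marks.

127 marks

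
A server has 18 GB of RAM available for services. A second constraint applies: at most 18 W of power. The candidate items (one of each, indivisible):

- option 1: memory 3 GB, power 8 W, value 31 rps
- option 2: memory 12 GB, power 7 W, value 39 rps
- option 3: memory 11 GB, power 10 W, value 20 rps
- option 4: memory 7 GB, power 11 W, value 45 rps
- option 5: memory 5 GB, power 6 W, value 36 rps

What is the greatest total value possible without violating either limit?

81 rps

Feasible sets respecting both limits:
- option 4+option 5: memory 12, power 17, value 81
- option 2+option 5: memory 17, power 13, value 75
- option 1+option 2: memory 15, power 15, value 70
- option 1+option 5: memory 8, power 14, value 67
Best: 81 rps.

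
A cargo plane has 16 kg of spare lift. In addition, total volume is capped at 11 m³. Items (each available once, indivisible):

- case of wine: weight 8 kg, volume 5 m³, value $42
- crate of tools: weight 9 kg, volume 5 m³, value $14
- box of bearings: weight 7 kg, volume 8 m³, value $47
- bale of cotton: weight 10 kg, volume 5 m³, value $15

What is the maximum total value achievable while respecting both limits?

$47

Feasible sets respecting both limits:
- box of bearings: weight 7, volume 8, value 47
- case of wine: weight 8, volume 5, value 42
- bale of cotton: weight 10, volume 5, value 15
- crate of tools: weight 9, volume 5, value 14
Best: $47.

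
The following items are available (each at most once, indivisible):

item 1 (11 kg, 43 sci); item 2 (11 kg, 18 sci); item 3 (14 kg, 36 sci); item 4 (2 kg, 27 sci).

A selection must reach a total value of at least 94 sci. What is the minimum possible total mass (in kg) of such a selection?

Subsets with value ≥ 94, sorted by total mass:
- item 1+item 3+item 4: mass 27, value 106
- item 1+item 2+item 3: mass 36, value 97
- item 1+item 2+item 3+item 4: mass 38, value 124
Minimum mass: 27 kg.

27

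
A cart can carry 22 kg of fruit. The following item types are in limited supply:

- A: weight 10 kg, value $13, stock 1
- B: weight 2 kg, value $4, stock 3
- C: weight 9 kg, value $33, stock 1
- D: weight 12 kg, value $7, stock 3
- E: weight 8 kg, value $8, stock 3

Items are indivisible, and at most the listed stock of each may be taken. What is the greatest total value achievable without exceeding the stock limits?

Best selections within weight 22 and stock limits:
- 1×A + 1×B + 1×C: weight 21, value 50
- 2×B + 1×C + 1×E: weight 21, value 49
- 1×A + 1×C: weight 19, value 46
- 3×B + 1×C: weight 15, value 45
Best: $50.

$50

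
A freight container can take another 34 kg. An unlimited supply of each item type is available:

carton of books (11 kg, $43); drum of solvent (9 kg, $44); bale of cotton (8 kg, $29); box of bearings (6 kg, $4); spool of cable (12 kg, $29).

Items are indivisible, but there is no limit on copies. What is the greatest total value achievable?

Best value-per-unit is drum of solvent at 44/9; filling with it alone gives 3×44 = 132.
Optimal mix: 2×drum of solvent + 2×bale of cotton → weight 34, value 146.

$146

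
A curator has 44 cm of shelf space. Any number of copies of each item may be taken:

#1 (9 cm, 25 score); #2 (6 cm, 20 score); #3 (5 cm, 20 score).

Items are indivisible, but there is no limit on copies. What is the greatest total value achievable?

Best value-per-unit is #3 at 20/5; filling with it alone gives 8×20 = 160.
Optimal mix: 1×#1 + 7×#3 → length 44, value 165.

165 score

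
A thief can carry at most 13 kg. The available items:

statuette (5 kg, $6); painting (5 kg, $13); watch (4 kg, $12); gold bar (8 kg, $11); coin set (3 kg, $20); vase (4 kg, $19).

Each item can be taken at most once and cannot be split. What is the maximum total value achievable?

This is a 0/1 knapsack; check combinations near the capacity.
- painting+coin set+vase: weight 5+3+4=12, value 13+20+19=52
- watch+coin set+vase: weight 4+3+4=11, value 12+20+19=51
- painting+watch+coin set: weight 5+4+3=12, value 13+12+20=45
- statuette+coin set+vase: weight 5+3+4=12, value 6+20+19=45
Best: $52.

$52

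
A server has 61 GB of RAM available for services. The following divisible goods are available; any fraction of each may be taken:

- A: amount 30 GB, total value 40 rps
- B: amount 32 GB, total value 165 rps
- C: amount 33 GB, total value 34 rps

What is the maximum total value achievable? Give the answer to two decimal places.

Take in order of value per unit:
- B (165/32 per unit): all 32 → value 165, running total 165.00
- A (40/30 per unit): 29 of 30 → value 29×40/30 = 38.6667, running total 203.67
Total 203.67.

203.67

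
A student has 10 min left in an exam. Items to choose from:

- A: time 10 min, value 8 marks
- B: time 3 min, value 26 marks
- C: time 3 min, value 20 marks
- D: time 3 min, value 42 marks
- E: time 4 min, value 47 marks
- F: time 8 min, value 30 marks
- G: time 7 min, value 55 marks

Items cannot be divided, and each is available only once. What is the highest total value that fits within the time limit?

Check high-value combinations within 10 min:
- B+D+E: time 3+3+4=10, value 26+42+47=115
- C+D+E: time 3+3+4=10, value 20+42+47=109
- D+G: time 3+7=10, value 42+55=97
- B+C+E: time 3+3+4=10, value 26+20+47=93
Best: 115 marks.

115 marks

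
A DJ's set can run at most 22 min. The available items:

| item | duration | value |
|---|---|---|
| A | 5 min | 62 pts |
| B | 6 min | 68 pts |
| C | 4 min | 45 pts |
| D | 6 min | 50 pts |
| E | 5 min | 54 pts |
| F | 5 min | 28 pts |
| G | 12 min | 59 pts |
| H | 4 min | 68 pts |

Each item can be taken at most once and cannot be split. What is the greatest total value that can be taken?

252 pts

This is a 0/1 knapsack; check combinations near the capacity.
- A+B+E+H: duration 5+6+5+4=20, value 62+68+54+68=252
- A+B+D+H: duration 5+6+6+4=21, value 62+68+50+68=248
- A+B+C+H: duration 5+6+4+4=19, value 62+68+45+68=243
- B+D+E+H: duration 6+6+5+4=21, value 68+50+54+68=240
- B+C+E+H: duration 6+4+5+4=19, value 68+45+54+68=235
Best: 252 pts.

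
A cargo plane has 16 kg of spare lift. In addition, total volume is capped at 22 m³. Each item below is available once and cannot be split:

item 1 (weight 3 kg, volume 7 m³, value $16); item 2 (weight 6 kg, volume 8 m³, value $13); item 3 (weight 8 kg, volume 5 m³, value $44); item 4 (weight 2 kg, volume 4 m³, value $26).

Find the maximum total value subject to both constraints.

Feasible sets respecting both limits:
- item 1+item 3+item 4: weight 13, volume 16, value 86
- item 2+item 3+item 4: weight 16, volume 17, value 83
- item 3+item 4: weight 10, volume 9, value 70
Best: $86.

$86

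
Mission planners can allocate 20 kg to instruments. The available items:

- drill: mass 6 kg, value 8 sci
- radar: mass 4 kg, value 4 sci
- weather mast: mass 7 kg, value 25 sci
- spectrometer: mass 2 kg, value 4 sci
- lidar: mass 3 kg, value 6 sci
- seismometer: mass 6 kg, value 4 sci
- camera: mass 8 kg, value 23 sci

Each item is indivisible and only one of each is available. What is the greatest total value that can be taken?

Check high-value combinations within 20 kg:
- weather mast+spectrometer+lidar+camera: mass 7+2+3+8=20, value 25+4+6+23=58
- weather mast+lidar+camera: mass 7+3+8=18, value 25+6+23=54
- weather mast+spectrometer+camera: mass 7+2+8=17, value 25+4+23=52
Best: 58 sci.

58 sci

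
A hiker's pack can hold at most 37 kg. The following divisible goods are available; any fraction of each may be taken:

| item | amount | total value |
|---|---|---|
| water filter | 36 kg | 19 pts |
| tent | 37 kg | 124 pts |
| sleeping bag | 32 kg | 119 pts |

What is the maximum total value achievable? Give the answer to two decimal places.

Take in order of value per unit:
- sleeping bag (119/32 per unit): all 32 → value 119, running total 119.00
- tent (124/37 per unit): 5 of 37 → value 5×124/37 = 16.7568, running total 135.76
Total 135.76.

135.76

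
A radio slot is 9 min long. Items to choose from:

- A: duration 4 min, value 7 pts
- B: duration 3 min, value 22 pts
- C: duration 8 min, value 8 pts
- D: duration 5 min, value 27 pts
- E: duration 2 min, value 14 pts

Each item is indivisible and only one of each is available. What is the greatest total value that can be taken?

49 pts

Check high-value combinations within 9 min:
- B+D: duration 3+5=8, value 22+27=49
- A+B+E: duration 4+3+2=9, value 7+22+14=43
- D+E: duration 5+2=7, value 27+14=41
- B+E: duration 3+2=5, value 22+14=36
- A+D: duration 4+5=9, value 7+27=34
Best: 49 pts.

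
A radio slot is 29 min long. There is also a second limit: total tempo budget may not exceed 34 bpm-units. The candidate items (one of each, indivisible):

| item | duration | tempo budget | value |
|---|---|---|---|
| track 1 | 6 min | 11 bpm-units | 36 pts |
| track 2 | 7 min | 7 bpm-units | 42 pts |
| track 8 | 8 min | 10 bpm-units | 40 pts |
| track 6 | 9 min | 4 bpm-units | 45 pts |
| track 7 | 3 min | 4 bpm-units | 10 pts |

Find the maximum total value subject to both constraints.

Feasible sets respecting both limits:
- track 2+track 8+track 6+track 7: duration 27, tempo budget 25, value 137
- track 1+track 2+track 6+track 7: duration 25, tempo budget 26, value 133
- track 1+track 8+track 6+track 7: duration 26, tempo budget 29, value 131
Best: 137 pts.

137 pts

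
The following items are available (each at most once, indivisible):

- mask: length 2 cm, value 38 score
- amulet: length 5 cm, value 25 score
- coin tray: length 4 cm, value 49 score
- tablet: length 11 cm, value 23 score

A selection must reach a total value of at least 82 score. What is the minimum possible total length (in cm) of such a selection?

6

Subsets with value ≥ 82, sorted by total length:
- mask+coin tray: length 6, value 87
- mask+amulet+coin tray: length 11, value 112
- mask+coin tray+tablet: length 17, value 110
- mask+amulet+tablet: length 18, value 86
Minimum length: 6 cm.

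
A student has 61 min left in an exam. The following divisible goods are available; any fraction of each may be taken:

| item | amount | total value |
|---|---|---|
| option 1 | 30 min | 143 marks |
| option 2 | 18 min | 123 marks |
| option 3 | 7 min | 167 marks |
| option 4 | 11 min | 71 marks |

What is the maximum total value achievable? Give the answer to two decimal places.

480.17

Take in order of value per unit:
- option 3 (167/7 per unit): all 7 → value 167, running total 167.00
- option 2 (123/18 per unit): all 18 → value 123, running total 290.00
- option 4 (71/11 per unit): all 11 → value 71, running total 361.00
- option 1 (143/30 per unit): 25 of 30 → value 25×143/30 = 119.1667, running total 480.17
Total 480.17.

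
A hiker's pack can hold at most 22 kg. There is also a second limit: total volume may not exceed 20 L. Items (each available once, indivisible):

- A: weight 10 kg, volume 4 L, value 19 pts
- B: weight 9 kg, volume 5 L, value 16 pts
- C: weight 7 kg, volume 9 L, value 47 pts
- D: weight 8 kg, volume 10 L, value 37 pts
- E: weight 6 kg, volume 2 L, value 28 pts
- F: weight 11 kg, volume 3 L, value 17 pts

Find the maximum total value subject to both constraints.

91 pts

Feasible sets respecting both limits:
- B+C+E: weight 22, volume 16, value 91
- C+D: weight 15, volume 19, value 84
- C+E: weight 13, volume 11, value 75
- A+C: weight 17, volume 13, value 66
Best: 91 pts.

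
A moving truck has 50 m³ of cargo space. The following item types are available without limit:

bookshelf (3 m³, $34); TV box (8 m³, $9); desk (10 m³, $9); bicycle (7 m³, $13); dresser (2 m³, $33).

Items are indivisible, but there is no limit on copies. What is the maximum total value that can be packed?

Best value-per-unit is dresser at 33/2, and filling with it alone uses volume 25×2=50. No mix of the others beats 25×33 = 825.

$825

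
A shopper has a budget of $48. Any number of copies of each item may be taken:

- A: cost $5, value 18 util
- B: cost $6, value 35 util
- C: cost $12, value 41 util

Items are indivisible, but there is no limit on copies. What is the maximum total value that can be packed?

Best value-per-unit is B at 35/6, and filling with it alone uses cost 8×6=48. No mix of the others beats 8×35 = 280.

280 util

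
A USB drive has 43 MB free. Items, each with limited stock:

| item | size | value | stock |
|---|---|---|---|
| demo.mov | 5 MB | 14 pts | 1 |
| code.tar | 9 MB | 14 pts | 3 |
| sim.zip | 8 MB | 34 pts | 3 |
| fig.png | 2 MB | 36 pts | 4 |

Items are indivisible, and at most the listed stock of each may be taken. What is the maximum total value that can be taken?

Best selections within size 43 and stock limits:
- 1×demo.mov + 3×sim.zip + 4×fig.png: size 37, value 260
- 1×code.tar + 3×sim.zip + 4×fig.png: size 41, value 260
Best: 260 pts.

260 pts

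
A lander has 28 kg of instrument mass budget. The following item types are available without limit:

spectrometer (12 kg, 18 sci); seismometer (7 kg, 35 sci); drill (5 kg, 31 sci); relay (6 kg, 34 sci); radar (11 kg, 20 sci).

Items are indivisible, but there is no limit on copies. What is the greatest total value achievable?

164 sci

Best value-per-unit is drill at 31/5; filling with it alone gives 5×31 = 155.
Optimal mix: 2×drill + 3×relay → mass 28, value 164.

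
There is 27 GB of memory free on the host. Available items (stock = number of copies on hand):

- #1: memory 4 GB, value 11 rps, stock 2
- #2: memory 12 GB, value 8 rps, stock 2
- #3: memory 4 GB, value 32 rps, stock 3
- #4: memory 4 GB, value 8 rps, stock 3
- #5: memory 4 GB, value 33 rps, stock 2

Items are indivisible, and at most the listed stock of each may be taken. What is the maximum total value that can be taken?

Top feasible selections:
- 1×#1 + 3×#3 + 2×#5: memory 24, value 173
- 3×#3 + 1×#4 + 2×#5: memory 24, value 170
Best: 173 rps.

173 rps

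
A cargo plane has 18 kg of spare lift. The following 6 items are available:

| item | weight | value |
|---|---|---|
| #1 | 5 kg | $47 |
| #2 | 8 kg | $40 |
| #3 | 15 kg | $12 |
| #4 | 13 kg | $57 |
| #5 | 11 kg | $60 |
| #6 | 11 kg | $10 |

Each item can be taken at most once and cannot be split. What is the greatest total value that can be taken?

$107

Check high-value combinations within 18 kg:
- #1+#5: weight 5+11=16, value 47+60=107
- #1+#4: weight 5+13=18, value 47+57=104
- #1+#2: weight 5+8=13, value 47+40=87
- #5: weight 11, value 60
Best: $107.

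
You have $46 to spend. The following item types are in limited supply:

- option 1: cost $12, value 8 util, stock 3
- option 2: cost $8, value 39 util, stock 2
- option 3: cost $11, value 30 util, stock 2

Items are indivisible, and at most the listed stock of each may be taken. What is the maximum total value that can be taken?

Top feasible selections:
- 2×option 2 + 2×option 3: cost 38, value 138
- 1×option 1 + 2×option 2 + 1×option 3: cost 39, value 116
- 2×option 2 + 1×option 3: cost 27, value 108
Best: 138 util.

138 util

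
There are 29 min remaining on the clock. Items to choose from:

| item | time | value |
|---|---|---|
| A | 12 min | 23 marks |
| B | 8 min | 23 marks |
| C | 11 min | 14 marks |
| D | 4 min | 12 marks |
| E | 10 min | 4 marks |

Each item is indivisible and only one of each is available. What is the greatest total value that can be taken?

This is a 0/1 knapsack; check combinations near the capacity.
- A+B+D: time 12+8+4=24, value 23+23+12=58
- B+C+D: time 8+11+4=23, value 23+14+12=49
- A+C+D: time 12+11+4=27, value 23+14+12=49
- A+B: time 12+8=20, value 23+23=46
Best: 58 marks.

58 marks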